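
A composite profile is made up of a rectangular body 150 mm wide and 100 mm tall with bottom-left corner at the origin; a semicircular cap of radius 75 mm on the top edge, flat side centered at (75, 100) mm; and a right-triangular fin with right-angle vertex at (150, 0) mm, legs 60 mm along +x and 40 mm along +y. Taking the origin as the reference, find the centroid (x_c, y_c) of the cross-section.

x_c = 79.55 mm, y_c = 77.12 mm

rectangular body: A = 150 × 100 = 15000.00, centroid at (75.00, 50.00).
semicircular top: A = ½π·75² = 8835.73, centroid at (75.00, 131.83).
triangular fin: A = ½·60·40 = 1200.00, centroid at (170.00, 13.33).
ΣA = 25035.73 mm²
ΣAx_c = (15000.00)(75.00) + (8835.73)(75.00) + (1200.00)(170.00) = 1991679.70 mm³
ΣAy_c = (15000.00)(50.00) + (8835.73)(131.83) + (1200.00)(13.33) = 1930822.93 mm³
x_c = 1991679.70 / 25035.73 = 79.55 mm
y_c = 1930822.93 / 25035.73 = 77.12 mm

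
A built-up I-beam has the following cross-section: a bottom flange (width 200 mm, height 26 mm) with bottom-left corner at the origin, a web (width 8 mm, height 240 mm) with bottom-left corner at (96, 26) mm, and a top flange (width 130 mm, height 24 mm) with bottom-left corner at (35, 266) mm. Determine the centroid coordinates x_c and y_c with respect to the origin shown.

x_c = 100.00 mm, y_c = 118.68 mm

Part | A | x̄ᵢ | ȳᵢ | A·x̄ᵢ | A·ȳᵢ
bottom flange | 5200.00 | 100.00 | 13.00 | 520000.00 | 67600.00
web | 1920.00 | 100.00 | 146.00 | 192000.00 | 280320.00
top flange | 3120.00 | 100.00 | 278.00 | 312000.00 | 867360.00
Σ | 10240.00 |  |  | 1024000.00 | 1215280.00
x_c = 1024000.00 / 10240.00 = 100.00 mm
y_c = 1215280.00 / 10240.00 = 118.68 mm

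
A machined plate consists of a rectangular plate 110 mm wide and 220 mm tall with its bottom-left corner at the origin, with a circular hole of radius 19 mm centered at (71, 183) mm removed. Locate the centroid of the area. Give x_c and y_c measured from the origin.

x_c = 54.21 mm, y_c = 106.41 mm

plate: A = 110 × 220 = 24200.00, centroid at (55.00, 110.00).
hole: A = −π·19² = -1134.11, centroid at (71.00, 183.00).
ΣA = 23065.89 mm²
ΣAx_c = (24200.00)(55.00) + (-1134.11)(71.00) = 1250477.84 mm³
ΣAy_c = (24200.00)(110.00) + (-1134.11)(183.00) = 2454456.96 mm³
x_c = 1250477.84 / 23065.89 = 54.21 mm
y_c = 2454456.96 / 23065.89 = 106.41 mm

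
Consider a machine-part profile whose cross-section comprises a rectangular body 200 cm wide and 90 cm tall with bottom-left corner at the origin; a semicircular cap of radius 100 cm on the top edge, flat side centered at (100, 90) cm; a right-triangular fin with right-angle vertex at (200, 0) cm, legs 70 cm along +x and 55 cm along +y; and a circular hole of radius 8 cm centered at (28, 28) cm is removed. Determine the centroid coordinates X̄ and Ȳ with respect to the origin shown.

X̄ = 107.11 cm, Ȳ = 82.41 cm

rectangular body: A = 200 × 90 = 18000.00, centroid at (100.00, 45.00).
semicircular top: A = ½π·100² = 15707.96, centroid at (100.00, 132.44).
triangular fin: A = ½·70·55 = 1925.00, centroid at (223.33, 18.33).
hole: A = −π·8² = -201.06, centroid at (28.00, 28.00).
ΣA = 35431.90 cm²
ΣAX̄ = (18000.00)(100.00) + (15707.96)(100.00) + (1925.00)(223.33) + (-201.06)(28.00) = 3795083.26 cm³
ΣAȲ = (18000.00)(45.00) + (15707.96)(132.44) + (1925.00)(18.33) + (-201.06)(28.00) = 2920045.29 cm³
X̄ = 3795083.26 / 35431.90 = 107.11 cm
Ȳ = 2920045.29 / 35431.90 = 82.41 cm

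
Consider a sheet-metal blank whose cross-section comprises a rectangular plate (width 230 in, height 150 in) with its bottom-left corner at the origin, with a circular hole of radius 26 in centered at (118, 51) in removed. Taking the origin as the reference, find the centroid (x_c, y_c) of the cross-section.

plate: A = 230 × 150 = 34500.00, centroid at (115.00, 75.00).
hole: A = −π·26² = -2123.72, centroid at (118.00, 51.00).
ΣA = 32376.28 in²
ΣAx_c = (34500.00)(115.00) + (-2123.72)(118.00) = 3716901.44 in³
ΣAy_c = (34500.00)(75.00) + (-2123.72)(51.00) = 2479190.45 in³
x_c = 3716901.44 / 32376.28 = 114.80 in
y_c = 2479190.45 / 32376.28 = 76.57 in

x_c = 114.80 in, y_c = 76.57 in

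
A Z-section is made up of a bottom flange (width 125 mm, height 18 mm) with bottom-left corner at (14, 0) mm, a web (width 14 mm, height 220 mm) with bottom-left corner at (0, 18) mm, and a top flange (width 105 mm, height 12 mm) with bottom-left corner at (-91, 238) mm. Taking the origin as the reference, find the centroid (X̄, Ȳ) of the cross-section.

bottom flange: A = 125 × 18 = 2250.00, centroid at (76.50, 9.00).
web: A = 14 × 220 = 3080.00, centroid at (7.00, 128.00).
top flange: A = 105 × 12 = 1260.00, centroid at (-38.50, 244.00).
ΣA = 6590.00 mm², ΣAX̄ = 145175.00 mm³, ΣAȲ = 721930.00 mm³.
X̄ = 145175.00/6590.00 = 22.03 mm; Ȳ = 721930.00/6590.00 = 109.55 mm.

X̄ = 22.03 mm, Ȳ = 109.55 mm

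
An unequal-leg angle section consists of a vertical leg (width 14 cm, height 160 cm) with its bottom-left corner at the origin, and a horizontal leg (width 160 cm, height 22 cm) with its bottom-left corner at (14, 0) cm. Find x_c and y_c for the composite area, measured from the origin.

vertical leg: A = 14 × 160 = 2240.00, centroid at (7.00, 80.00).
horizontal leg: A = 160 × 22 = 3520.00, centroid at (94.00, 11.00).
ΣA = 5760.00 cm², ΣAx_c = 346560.00 cm³, ΣAy_c = 217920.00 cm³.
x_c = 346560.00/5760.00 = 60.17 cm; y_c = 217920.00/5760.00 = 37.83 cm.

x_c = 60.17 cm, y_c = 37.83 cm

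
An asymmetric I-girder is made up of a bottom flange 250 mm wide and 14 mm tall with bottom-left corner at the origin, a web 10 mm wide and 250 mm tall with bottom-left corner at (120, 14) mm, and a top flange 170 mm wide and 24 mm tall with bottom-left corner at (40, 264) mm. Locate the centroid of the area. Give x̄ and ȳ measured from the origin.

x̄ = 125.00 mm, ȳ = 148.62 mm

bottom flange: A = 250 × 14 = 3500.00, centroid at (125.00, 7.00).
web: A = 10 × 250 = 2500.00, centroid at (125.00, 139.00).
top flange: A = 170 × 24 = 4080.00, centroid at (125.00, 276.00).
ΣA = 10080.00 mm², ΣAx̄ = 1260000.00 mm³, ΣAȳ = 1498080.00 mm³.
x̄ = 1260000.00/10080.00 = 125.00 mm; ȳ = 1498080.00/10080.00 = 148.62 mm.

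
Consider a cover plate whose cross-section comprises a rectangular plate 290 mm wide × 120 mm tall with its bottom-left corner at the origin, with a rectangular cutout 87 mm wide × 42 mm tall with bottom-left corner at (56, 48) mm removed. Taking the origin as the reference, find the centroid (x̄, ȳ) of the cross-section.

x̄ = 150.34 mm, ȳ = 58.94 mm

Part | A | x̄ᵢ | ȳᵢ | A·x̄ᵢ | A·ȳᵢ
plate | 34800.00 | 145.00 | 60.00 | 5046000.00 | 2088000.00
hole | -3654.00 | 99.50 | 69.00 | -363573.00 | -252126.00
Σ | 31146.00 |  |  | 4682427.00 | 1835874.00
x̄ = 4682427.00 / 31146.00 = 150.34 mm
ȳ = 1835874.00 / 31146.00 = 58.94 mm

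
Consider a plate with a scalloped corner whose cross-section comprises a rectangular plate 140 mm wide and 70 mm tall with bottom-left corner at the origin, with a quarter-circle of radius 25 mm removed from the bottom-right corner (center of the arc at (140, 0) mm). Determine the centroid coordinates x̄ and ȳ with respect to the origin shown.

plate: A = 140 × 70 = 9800.00, centroid at (70.00, 35.00).
removed quarter-circle: A = −¼π·25² = -490.87, centroid at (129.39, 10.61).
ΣA = 9309.13 mm²
ΣAx̄ = (9800.00)(70.00) + (-490.87)(129.39) = 622485.99 mm³
ΣAȳ = (9800.00)(35.00) + (-490.87)(10.61) = 337791.67 mm³
x̄ = 622485.99 / 9309.13 = 66.87 mm
ȳ = 337791.67 / 9309.13 = 36.29 mm

x̄ = 66.87 mm, ȳ = 36.29 mm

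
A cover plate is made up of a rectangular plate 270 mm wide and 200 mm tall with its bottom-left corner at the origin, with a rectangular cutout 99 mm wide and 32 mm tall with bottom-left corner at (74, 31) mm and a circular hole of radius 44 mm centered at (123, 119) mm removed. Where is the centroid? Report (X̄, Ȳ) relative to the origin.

Part | A | x̄ᵢ | ȳᵢ | A·x̄ᵢ | A·ȳᵢ
plate | 54000.00 | 135.00 | 100.00 | 7290000.00 | 5400000.00
hole 1 | -3168.00 | 123.50 | 47.00 | -391248.00 | -148896.00
hole 2 | -6082.12 | 123.00 | 119.00 | -748101.18 | -723772.68
Σ | 44749.88 |  |  | 6150650.82 | 4527331.32
X̄ = 6150650.82 / 44749.88 = 137.45 mm
Ȳ = 4527331.32 / 44749.88 = 101.17 mm

X̄ = 137.45 mm, Ȳ = 101.17 mm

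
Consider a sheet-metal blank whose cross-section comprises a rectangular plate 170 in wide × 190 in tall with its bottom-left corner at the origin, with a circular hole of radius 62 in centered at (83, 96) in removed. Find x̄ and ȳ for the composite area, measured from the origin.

x̄ = 86.19 in, ȳ = 94.40 in

plate: A = 170 × 190 = 32300.00, centroid at (85.00, 95.00).
hole: A = −π·62² = -12076.28, centroid at (83.00, 96.00).
ΣA = 20223.72 in²
ΣAx̄ = (32300.00)(85.00) + (-12076.28)(83.00) = 1743168.58 in³
ΣAȳ = (32300.00)(95.00) + (-12076.28)(96.00) = 1909176.91 in³
x̄ = 1743168.58 / 20223.72 = 86.19 in
ȳ = 1909176.91 / 20223.72 = 94.40 in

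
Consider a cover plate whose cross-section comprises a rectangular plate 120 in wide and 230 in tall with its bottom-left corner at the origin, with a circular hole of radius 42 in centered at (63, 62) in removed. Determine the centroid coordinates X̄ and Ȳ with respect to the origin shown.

X̄ = 59.25 in, Ȳ = 128.32 in

plate: A = 120 × 230 = 27600.00, centroid at (60.00, 115.00).
hole: A = −π·42² = -5541.77, centroid at (63.00, 62.00).
ΣA = 22058.23 in², ΣAX̄ = 1306868.53 in³, ΣAȲ = 2830410.29 in³.
X̄ = 1306868.53/22058.23 = 59.25 in; Ȳ = 2830410.29/22058.23 = 128.32 in.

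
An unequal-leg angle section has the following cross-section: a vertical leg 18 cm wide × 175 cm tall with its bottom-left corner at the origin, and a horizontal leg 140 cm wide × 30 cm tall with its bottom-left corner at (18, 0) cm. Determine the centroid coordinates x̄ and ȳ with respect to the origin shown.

vertical leg: A = 18 × 175 = 3150.00, centroid at (9.00, 87.50).
horizontal leg: A = 140 × 30 = 4200.00, centroid at (88.00, 15.00).
ΣA = 7350.00 cm²
ΣAx̄ = (3150.00)(9.00) + (4200.00)(88.00) = 397950.00 cm³
ΣAȳ = (3150.00)(87.50) + (4200.00)(15.00) = 338625.00 cm³
x̄ = 397950.00 / 7350.00 = 54.14 cm
ȳ = 338625.00 / 7350.00 = 46.07 cm

x̄ = 54.14 cm, ȳ = 46.07 cm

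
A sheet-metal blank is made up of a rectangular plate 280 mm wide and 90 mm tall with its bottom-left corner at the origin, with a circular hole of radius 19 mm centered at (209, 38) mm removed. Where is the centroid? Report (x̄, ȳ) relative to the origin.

x̄ = 136.75 mm, ȳ = 45.33 mm

plate: A = 280 × 90 = 25200.00, centroid at (140.00, 45.00).
hole: A = −π·19² = -1134.11, centroid at (209.00, 38.00).
ΣA = 24065.89 mm²
ΣAx̄ = (25200.00)(140.00) + (-1134.11)(209.00) = 3290969.98 mm³
ΣAȳ = (25200.00)(45.00) + (-1134.11)(38.00) = 1090903.63 mm³
x̄ = 3290969.98 / 24065.89 = 136.75 mm
ȳ = 1090903.63 / 24065.89 = 45.33 mm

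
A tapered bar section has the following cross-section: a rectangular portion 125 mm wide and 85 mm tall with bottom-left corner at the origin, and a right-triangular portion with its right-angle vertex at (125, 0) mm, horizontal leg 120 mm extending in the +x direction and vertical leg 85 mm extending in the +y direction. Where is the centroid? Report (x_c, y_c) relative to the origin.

x_c = 95.74 mm, y_c = 37.91 mm

rectangular portion: A = 125 × 85 = 10625.00, centroid at (62.50, 42.50).
triangular portion: A = ½·120·85 = 5100.00, centroid at (165.00, 28.33).
ΣA = 15725.00 mm²
ΣAx_c = (10625.00)(62.50) + (5100.00)(165.00) = 1505562.50 mm³
ΣAy_c = (10625.00)(42.50) + (5100.00)(28.33) = 596062.50 mm³
x_c = 1505562.50 / 15725.00 = 95.74 mm
y_c = 596062.50 / 15725.00 = 37.91 mm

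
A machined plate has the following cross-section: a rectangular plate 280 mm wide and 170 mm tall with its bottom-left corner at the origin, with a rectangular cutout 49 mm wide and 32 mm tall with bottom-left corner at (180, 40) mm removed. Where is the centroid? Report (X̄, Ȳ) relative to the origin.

X̄ = 137.80 mm, Ȳ = 85.99 mm

plate: A = 280 × 170 = 47600.00, centroid at (140.00, 85.00).
hole: A = −(49 × 32) = -1568.00, centroid at (204.50, 56.00).
ΣA = 46032.00 mm², ΣAX̄ = 6343344.00 mm³, ΣAȲ = 3958192.00 mm³.
X̄ = 6343344.00/46032.00 = 137.80 mm; Ȳ = 3958192.00/46032.00 = 85.99 mm.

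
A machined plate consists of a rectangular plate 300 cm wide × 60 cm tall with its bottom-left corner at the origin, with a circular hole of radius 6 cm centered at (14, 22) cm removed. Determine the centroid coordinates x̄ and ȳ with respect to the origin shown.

x̄ = 150.86 cm, ȳ = 30.05 cm

plate: A = 300 × 60 = 18000.00, centroid at (150.00, 30.00).
hole: A = −π·6² = -113.10, centroid at (14.00, 22.00).
ΣA = 17886.90 cm²
ΣAx̄ = (18000.00)(150.00) + (-113.10)(14.00) = 2698416.64 cm³
ΣAȳ = (18000.00)(30.00) + (-113.10)(22.00) = 537511.86 cm³
x̄ = 2698416.64 / 17886.90 = 150.86 cm
ȳ = 537511.86 / 17886.90 = 30.05 cm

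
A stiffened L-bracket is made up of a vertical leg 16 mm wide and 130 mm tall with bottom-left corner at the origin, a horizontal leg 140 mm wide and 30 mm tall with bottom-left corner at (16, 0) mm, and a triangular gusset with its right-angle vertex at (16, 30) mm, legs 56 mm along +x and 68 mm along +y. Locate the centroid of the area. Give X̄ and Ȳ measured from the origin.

X̄ = 54.23 mm, Ȳ = 36.47 mm

vertical leg: A = 16 × 130 = 2080.00, centroid at (8.00, 65.00).
horizontal leg: A = 140 × 30 = 4200.00, centroid at (86.00, 15.00).
gusset: A = ½·56·68 = 1904.00, centroid at (34.67, 52.67).
ΣA = 8184.00 mm²
ΣAX̄ = (2080.00)(8.00) + (4200.00)(86.00) + (1904.00)(34.67) = 443845.33 mm³
ΣAȲ = (2080.00)(65.00) + (4200.00)(15.00) + (1904.00)(52.67) = 298477.33 mm³
X̄ = 443845.33 / 8184.00 = 54.23 mm
Ȳ = 298477.33 / 8184.00 = 36.47 mm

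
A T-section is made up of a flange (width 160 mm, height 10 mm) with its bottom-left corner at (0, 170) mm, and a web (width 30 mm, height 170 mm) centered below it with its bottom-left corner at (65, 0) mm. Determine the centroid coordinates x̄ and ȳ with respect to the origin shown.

Part | A | x̄ᵢ | ȳᵢ | A·x̄ᵢ | A·ȳᵢ
web | 5100.00 | 80.00 | 85.00 | 408000.00 | 433500.00
flange | 1600.00 | 80.00 | 175.00 | 128000.00 | 280000.00
Σ | 6700.00 |  |  | 536000.00 | 713500.00
x̄ = 536000.00 / 6700.00 = 80.00 mm
ȳ = 713500.00 / 6700.00 = 106.49 mm

x̄ = 80.00 mm, ȳ = 106.49 mm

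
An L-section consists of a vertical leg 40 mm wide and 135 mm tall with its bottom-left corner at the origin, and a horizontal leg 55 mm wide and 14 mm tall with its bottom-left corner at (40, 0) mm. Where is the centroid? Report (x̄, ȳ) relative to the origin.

x̄ = 25.93 mm, ȳ = 59.95 mm

Part | A | x̄ᵢ | ȳᵢ | A·x̄ᵢ | A·ȳᵢ
vertical leg | 5400.00 | 20.00 | 67.50 | 108000.00 | 364500.00
horizontal leg | 770.00 | 67.50 | 7.00 | 51975.00 | 5390.00
Σ | 6170.00 |  |  | 159975.00 | 369890.00
x̄ = 159975.00 / 6170.00 = 25.93 mm
ȳ = 369890.00 / 6170.00 = 59.95 mm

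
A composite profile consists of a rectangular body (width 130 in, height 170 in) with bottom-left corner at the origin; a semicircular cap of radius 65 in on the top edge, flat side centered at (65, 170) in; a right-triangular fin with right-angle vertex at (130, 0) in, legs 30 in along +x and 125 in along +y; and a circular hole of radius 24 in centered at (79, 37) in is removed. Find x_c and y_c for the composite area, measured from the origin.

x_c = 69.00 in, y_c = 111.14 in

Part | A | x̄ᵢ | ȳᵢ | A·x̄ᵢ | A·ȳᵢ
rectangular body | 22100.00 | 65.00 | 85.00 | 1436500.00 | 1878500.00
semicircular top | 6636.61 | 65.00 | 197.59 | 431379.94 | 1311307.80
triangular fin | 1875.00 | 140.00 | 41.67 | 262500.00 | 78125.00
hole | -1809.56 | 79.00 | 37.00 | -142955.03 | -66953.62
Σ | 28802.06 |  |  | 1987424.91 | 3200979.17
x_c = 1987424.91 / 28802.06 = 69.00 in
y_c = 3200979.17 / 28802.06 = 111.14 in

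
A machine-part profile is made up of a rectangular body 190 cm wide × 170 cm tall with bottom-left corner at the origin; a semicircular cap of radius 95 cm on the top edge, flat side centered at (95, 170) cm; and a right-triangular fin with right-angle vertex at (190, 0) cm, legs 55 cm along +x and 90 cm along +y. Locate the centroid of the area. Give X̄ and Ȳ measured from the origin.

X̄ = 100.73 cm, Ȳ = 118.51 cm

rectangular body: A = 190 × 170 = 32300.00, centroid at (95.00, 85.00).
semicircular top: A = ½π·95² = 14176.44, centroid at (95.00, 210.32).
triangular fin: A = ½·55·90 = 2475.00, centroid at (208.33, 30.00).
ΣA = 48951.44 cm²
ΣAX̄ = (32300.00)(95.00) + (14176.44)(95.00) + (2475.00)(208.33) = 4930886.50 cm³
ΣAȲ = (32300.00)(85.00) + (14176.44)(210.32) + (2475.00)(30.00) = 5801327.60 cm³
X̄ = 4930886.50 / 48951.44 = 100.73 cm
Ȳ = 5801327.60 / 48951.44 = 118.51 cm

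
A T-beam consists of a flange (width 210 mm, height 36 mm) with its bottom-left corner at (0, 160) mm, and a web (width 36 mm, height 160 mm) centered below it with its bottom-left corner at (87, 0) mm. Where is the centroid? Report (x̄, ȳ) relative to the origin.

x̄ = 105.00 mm, ȳ = 135.62 mm

web: A = 36 × 160 = 5760.00, centroid at (105.00, 80.00).
flange: A = 210 × 36 = 7560.00, centroid at (105.00, 178.00).
ΣA = 13320.00 mm²
ΣAx̄ = (5760.00)(105.00) + (7560.00)(105.00) = 1398600.00 mm³
ΣAȳ = (5760.00)(80.00) + (7560.00)(178.00) = 1806480.00 mm³
x̄ = 1398600.00 / 13320.00 = 105.00 mm
ȳ = 1806480.00 / 13320.00 = 135.62 mm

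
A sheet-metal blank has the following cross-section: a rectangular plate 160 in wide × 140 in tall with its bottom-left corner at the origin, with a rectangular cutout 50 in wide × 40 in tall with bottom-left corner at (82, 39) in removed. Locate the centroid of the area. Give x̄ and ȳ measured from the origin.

x̄ = 77.35 in, ȳ = 71.08 in

Part | A | x̄ᵢ | ȳᵢ | A·x̄ᵢ | A·ȳᵢ
plate | 22400.00 | 80.00 | 70.00 | 1792000.00 | 1568000.00
hole | -2000.00 | 107.00 | 59.00 | -214000.00 | -118000.00
Σ | 20400.00 |  |  | 1578000.00 | 1450000.00
x̄ = 1578000.00 / 20400.00 = 77.35 in
ȳ = 1450000.00 / 20400.00 = 71.08 in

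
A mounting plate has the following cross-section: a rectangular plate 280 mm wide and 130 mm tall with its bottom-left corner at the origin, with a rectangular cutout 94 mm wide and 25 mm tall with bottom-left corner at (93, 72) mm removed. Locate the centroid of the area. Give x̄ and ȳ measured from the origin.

x̄ = 140.00 mm, ȳ = 63.65 mm

Part | A | x̄ᵢ | ȳᵢ | A·x̄ᵢ | A·ȳᵢ
plate | 36400.00 | 140.00 | 65.00 | 5096000.00 | 2366000.00
hole | -2350.00 | 140.00 | 84.50 | -329000.00 | -198575.00
Σ | 34050.00 |  |  | 4767000.00 | 2167425.00
x̄ = 4767000.00 / 34050.00 = 140.00 mm
ȳ = 2167425.00 / 34050.00 = 63.65 mm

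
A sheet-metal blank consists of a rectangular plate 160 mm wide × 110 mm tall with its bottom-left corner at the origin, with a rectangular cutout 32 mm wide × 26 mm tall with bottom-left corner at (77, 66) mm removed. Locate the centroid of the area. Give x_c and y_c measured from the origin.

x_c = 79.35 mm, y_c = 53.81 mm

Part | A | x̄ᵢ | ȳᵢ | A·x̄ᵢ | A·ȳᵢ
plate | 17600.00 | 80.00 | 55.00 | 1408000.00 | 968000.00
hole | -832.00 | 93.00 | 79.00 | -77376.00 | -65728.00
Σ | 16768.00 |  |  | 1330624.00 | 902272.00
x_c = 1330624.00 / 16768.00 = 79.35 mm
y_c = 902272.00 / 16768.00 = 53.81 mm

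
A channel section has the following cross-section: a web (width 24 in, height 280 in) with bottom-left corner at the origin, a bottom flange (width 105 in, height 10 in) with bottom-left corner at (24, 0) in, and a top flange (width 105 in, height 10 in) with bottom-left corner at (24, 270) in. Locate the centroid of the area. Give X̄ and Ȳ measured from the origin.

Part | A | x̄ᵢ | ȳᵢ | A·x̄ᵢ | A·ȳᵢ
web | 6720.00 | 12.00 | 140.00 | 80640.00 | 940800.00
bottom flange | 1050.00 | 76.50 | 5.00 | 80325.00 | 5250.00
top flange | 1050.00 | 76.50 | 275.00 | 80325.00 | 288750.00
Σ | 8820.00 |  |  | 241290.00 | 1234800.00
X̄ = 241290.00 / 8820.00 = 27.36 in
Ȳ = 1234800.00 / 8820.00 = 140.00 in

X̄ = 27.36 in, Ȳ = 140.00 in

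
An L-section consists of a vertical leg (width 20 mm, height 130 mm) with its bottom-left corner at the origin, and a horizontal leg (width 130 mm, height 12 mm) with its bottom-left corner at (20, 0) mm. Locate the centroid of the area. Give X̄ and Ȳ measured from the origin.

vertical leg: A = 20 × 130 = 2600.00, centroid at (10.00, 65.00).
horizontal leg: A = 130 × 12 = 1560.00, centroid at (85.00, 6.00).
ΣA = 4160.00 mm², ΣAX̄ = 158600.00 mm³, ΣAȲ = 178360.00 mm³.
X̄ = 158600.00/4160.00 = 38.12 mm; Ȳ = 178360.00/4160.00 = 42.88 mm.

X̄ = 38.12 mm, Ȳ = 42.88 mm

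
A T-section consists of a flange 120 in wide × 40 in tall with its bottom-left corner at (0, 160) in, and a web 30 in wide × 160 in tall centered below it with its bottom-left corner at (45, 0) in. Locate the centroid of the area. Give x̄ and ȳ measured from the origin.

x̄ = 60.00 in, ȳ = 130.00 in

web: A = 30 × 160 = 4800.00, centroid at (60.00, 80.00).
flange: A = 120 × 40 = 4800.00, centroid at (60.00, 180.00).
ΣA = 9600.00 in², ΣAx̄ = 576000.00 in³, ΣAȳ = 1248000.00 in³.
x̄ = 576000.00/9600.00 = 60.00 in; ȳ = 1248000.00/9600.00 = 130.00 in.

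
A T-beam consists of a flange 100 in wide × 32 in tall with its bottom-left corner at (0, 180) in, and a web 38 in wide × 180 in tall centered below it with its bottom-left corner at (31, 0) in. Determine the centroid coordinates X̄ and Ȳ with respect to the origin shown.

Part | A | x̄ᵢ | ȳᵢ | A·x̄ᵢ | A·ȳᵢ
web | 6840.00 | 50.00 | 90.00 | 342000.00 | 615600.00
flange | 3200.00 | 50.00 | 196.00 | 160000.00 | 627200.00
Σ | 10040.00 |  |  | 502000.00 | 1242800.00
X̄ = 502000.00 / 10040.00 = 50.00 in
Ȳ = 1242800.00 / 10040.00 = 123.78 in

X̄ = 50.00 in, Ȳ = 123.78 in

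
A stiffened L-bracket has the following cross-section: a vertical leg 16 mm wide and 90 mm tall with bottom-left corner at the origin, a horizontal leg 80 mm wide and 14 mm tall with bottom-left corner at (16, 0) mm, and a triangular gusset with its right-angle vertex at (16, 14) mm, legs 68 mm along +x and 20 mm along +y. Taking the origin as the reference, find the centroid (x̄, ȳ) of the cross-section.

x̄ = 31.03 mm, ȳ = 26.76 mm

vertical leg: A = 16 × 90 = 1440.00, centroid at (8.00, 45.00).
horizontal leg: A = 80 × 14 = 1120.00, centroid at (56.00, 7.00).
gusset: A = ½·68·20 = 680.00, centroid at (38.67, 20.67).
ΣA = 3240.00 mm², ΣAx̄ = 100533.33 mm³, ΣAȳ = 86693.33 mm³.
x̄ = 100533.33/3240.00 = 31.03 mm; ȳ = 86693.33/3240.00 = 26.76 mm.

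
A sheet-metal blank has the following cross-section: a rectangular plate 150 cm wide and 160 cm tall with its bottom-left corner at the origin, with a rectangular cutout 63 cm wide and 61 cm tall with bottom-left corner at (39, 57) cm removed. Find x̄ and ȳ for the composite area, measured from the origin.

plate: A = 150 × 160 = 24000.00, centroid at (75.00, 80.00).
hole: A = −(63 × 61) = -3843.00, centroid at (70.50, 87.50).
ΣA = 20157.00 cm², ΣAx̄ = 1529068.50 cm³, ΣAȳ = 1583737.50 cm³.
x̄ = 1529068.50/20157.00 = 75.86 cm; ȳ = 1583737.50/20157.00 = 78.57 cm.

x̄ = 75.86 cm, ȳ = 78.57 cm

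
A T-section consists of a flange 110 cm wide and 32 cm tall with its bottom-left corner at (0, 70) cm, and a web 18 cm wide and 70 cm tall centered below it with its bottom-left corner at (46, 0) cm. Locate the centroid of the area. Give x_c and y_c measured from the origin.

web: A = 18 × 70 = 1260.00, centroid at (55.00, 35.00).
flange: A = 110 × 32 = 3520.00, centroid at (55.00, 86.00).
ΣA = 4780.00 cm², ΣAx_c = 262900.00 cm³, ΣAy_c = 346820.00 cm³.
x_c = 262900.00/4780.00 = 55.00 cm; y_c = 346820.00/4780.00 = 72.56 cm.

x_c = 55.00 cm, y_c = 72.56 cm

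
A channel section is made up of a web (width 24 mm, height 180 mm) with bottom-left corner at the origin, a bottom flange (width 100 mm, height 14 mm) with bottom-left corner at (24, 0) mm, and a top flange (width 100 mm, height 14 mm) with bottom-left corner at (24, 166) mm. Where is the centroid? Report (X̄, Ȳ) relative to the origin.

web: A = 24 × 180 = 4320.00, centroid at (12.00, 90.00).
bottom flange: A = 100 × 14 = 1400.00, centroid at (74.00, 7.00).
top flange: A = 100 × 14 = 1400.00, centroid at (74.00, 173.00).
ΣA = 7120.00 mm²
ΣAX̄ = (4320.00)(12.00) + (1400.00)(74.00) + (1400.00)(74.00) = 259040.00 mm³
ΣAȲ = (4320.00)(90.00) + (1400.00)(7.00) + (1400.00)(173.00) = 640800.00 mm³
X̄ = 259040.00 / 7120.00 = 36.38 mm
Ȳ = 640800.00 / 7120.00 = 90.00 mm

X̄ = 36.38 mm, Ȳ = 90.00 mm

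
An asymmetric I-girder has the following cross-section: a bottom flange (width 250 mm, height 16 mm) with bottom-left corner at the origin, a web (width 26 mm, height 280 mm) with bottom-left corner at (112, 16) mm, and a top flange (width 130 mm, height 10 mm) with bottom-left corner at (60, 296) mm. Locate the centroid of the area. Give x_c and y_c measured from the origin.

Part | A | x̄ᵢ | ȳᵢ | A·x̄ᵢ | A·ȳᵢ
bottom flange | 4000.00 | 125.00 | 8.00 | 500000.00 | 32000.00
web | 7280.00 | 125.00 | 156.00 | 910000.00 | 1135680.00
top flange | 1300.00 | 125.00 | 301.00 | 162500.00 | 391300.00
Σ | 12580.00 |  |  | 1572500.00 | 1558980.00
x_c = 1572500.00 / 12580.00 = 125.00 mm
y_c = 1558980.00 / 12580.00 = 123.93 mm

x_c = 125.00 mm, y_c = 123.93 mm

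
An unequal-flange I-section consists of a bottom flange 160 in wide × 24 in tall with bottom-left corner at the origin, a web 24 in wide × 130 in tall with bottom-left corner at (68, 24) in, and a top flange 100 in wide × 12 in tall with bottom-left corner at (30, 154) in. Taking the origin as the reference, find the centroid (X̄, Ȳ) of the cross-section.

bottom flange: A = 160 × 24 = 3840.00, centroid at (80.00, 12.00).
web: A = 24 × 130 = 3120.00, centroid at (80.00, 89.00).
top flange: A = 100 × 12 = 1200.00, centroid at (80.00, 160.00).
ΣA = 8160.00 in²
ΣAX̄ = (3840.00)(80.00) + (3120.00)(80.00) + (1200.00)(80.00) = 652800.00 in³
ΣAȲ = (3840.00)(12.00) + (3120.00)(89.00) + (1200.00)(160.00) = 515760.00 in³
X̄ = 652800.00 / 8160.00 = 80.00 in
Ȳ = 515760.00 / 8160.00 = 63.21 in

X̄ = 80.00 in, Ȳ = 63.21 in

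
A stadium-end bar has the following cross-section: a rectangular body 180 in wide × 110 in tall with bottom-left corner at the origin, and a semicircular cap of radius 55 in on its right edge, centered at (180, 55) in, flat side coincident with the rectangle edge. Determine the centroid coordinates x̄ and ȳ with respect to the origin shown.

x̄ = 111.94 in, ȳ = 55.00 in

rectangular body: A = 180 × 110 = 19800.00, centroid at (90.00, 55.00).
semicircular end: A = ½π·55² = 4751.66, centroid at (203.34, 55.00).
ΣA = 24551.66 in², ΣAx̄ = 2748215.27 in³, ΣAȳ = 1350341.24 in³.
x̄ = 2748215.27/24551.66 = 111.94 in; ȳ = 1350341.24/24551.66 = 55.00 in.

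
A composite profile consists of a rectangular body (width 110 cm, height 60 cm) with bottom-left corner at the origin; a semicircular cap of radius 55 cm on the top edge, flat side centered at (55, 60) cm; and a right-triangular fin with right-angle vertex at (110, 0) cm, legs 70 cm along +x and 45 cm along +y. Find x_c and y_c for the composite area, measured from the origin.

x_c = 64.54 cm, y_c = 47.78 cm

Part | A | x̄ᵢ | ȳᵢ | A·x̄ᵢ | A·ȳᵢ
rectangular body | 6600.00 | 55.00 | 30.00 | 363000.00 | 198000.00
semicircular top | 4751.66 | 55.00 | 83.34 | 261341.24 | 396016.20
triangular fin | 1575.00 | 133.33 | 15.00 | 210000.00 | 23625.00
Σ | 12926.66 |  |  | 834341.24 | 617641.20
x_c = 834341.24 / 12926.66 = 64.54 cm
y_c = 617641.20 / 12926.66 = 47.78 cm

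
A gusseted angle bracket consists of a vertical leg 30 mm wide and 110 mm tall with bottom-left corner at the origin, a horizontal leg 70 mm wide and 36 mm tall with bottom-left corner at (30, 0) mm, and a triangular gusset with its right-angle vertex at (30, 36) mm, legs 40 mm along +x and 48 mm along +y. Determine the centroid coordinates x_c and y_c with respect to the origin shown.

x_c = 37.60 mm, y_c = 40.82 mm

Part | A | x̄ᵢ | ȳᵢ | A·x̄ᵢ | A·ȳᵢ
vertical leg | 3300.00 | 15.00 | 55.00 | 49500.00 | 181500.00
horizontal leg | 2520.00 | 65.00 | 18.00 | 163800.00 | 45360.00
gusset | 960.00 | 43.33 | 52.00 | 41600.00 | 49920.00
Σ | 6780.00 |  |  | 254900.00 | 276780.00
x_c = 254900.00 / 6780.00 = 37.60 mm
y_c = 276780.00 / 6780.00 = 40.82 mm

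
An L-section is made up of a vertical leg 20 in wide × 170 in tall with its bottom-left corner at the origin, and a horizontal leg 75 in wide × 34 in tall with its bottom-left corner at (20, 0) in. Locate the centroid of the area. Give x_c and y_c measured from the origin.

Part | A | x̄ᵢ | ȳᵢ | A·x̄ᵢ | A·ȳᵢ
vertical leg | 3400.00 | 10.00 | 85.00 | 34000.00 | 289000.00
horizontal leg | 2550.00 | 57.50 | 17.00 | 146625.00 | 43350.00
Σ | 5950.00 |  |  | 180625.00 | 332350.00
x_c = 180625.00 / 5950.00 = 30.36 in
y_c = 332350.00 / 5950.00 = 55.86 in

x_c = 30.36 in, y_c = 55.86 in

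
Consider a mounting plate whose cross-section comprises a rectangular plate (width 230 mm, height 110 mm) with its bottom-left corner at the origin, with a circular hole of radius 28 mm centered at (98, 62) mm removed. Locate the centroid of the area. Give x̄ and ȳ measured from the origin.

plate: A = 230 × 110 = 25300.00, centroid at (115.00, 55.00).
hole: A = −π·28² = -2463.01, centroid at (98.00, 62.00).
ΣA = 22836.99 mm², ΣAx̄ = 2668125.15 mm³, ΣAȳ = 1238793.46 mm³.
x̄ = 2668125.15/22836.99 = 116.83 mm; ȳ = 1238793.46/22836.99 = 54.25 mm.

x̄ = 116.83 mm, ȳ = 54.25 mm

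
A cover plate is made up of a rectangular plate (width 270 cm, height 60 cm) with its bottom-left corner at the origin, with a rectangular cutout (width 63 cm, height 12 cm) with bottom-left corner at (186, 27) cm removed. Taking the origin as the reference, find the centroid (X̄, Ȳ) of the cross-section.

X̄ = 130.96 cm, Ȳ = 29.85 cm

plate: A = 270 × 60 = 16200.00, centroid at (135.00, 30.00).
hole: A = −(63 × 12) = -756.00, centroid at (217.50, 33.00).
ΣA = 15444.00 cm²
ΣAX̄ = (16200.00)(135.00) + (-756.00)(217.50) = 2022570.00 cm³
ΣAȲ = (16200.00)(30.00) + (-756.00)(33.00) = 461052.00 cm³
X̄ = 2022570.00 / 15444.00 = 130.96 cm
Ȳ = 461052.00 / 15444.00 = 29.85 cm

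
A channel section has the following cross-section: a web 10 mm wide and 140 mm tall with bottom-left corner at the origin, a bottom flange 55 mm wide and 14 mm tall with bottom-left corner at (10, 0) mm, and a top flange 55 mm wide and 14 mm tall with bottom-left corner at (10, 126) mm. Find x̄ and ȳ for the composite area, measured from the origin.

x̄ = 22.02 mm, ȳ = 70.00 mm

Part | A | x̄ᵢ | ȳᵢ | A·x̄ᵢ | A·ȳᵢ
web | 1400.00 | 5.00 | 70.00 | 7000.00 | 98000.00
bottom flange | 770.00 | 37.50 | 7.00 | 28875.00 | 5390.00
top flange | 770.00 | 37.50 | 133.00 | 28875.00 | 102410.00
Σ | 2940.00 |  |  | 64750.00 | 205800.00
x̄ = 64750.00 / 2940.00 = 22.02 mm
ȳ = 205800.00 / 2940.00 = 70.00 mm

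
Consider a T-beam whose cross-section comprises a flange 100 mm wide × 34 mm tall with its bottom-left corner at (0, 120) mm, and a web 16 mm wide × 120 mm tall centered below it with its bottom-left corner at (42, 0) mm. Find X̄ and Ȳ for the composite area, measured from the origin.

X̄ = 50.00 mm, Ȳ = 109.21 mm

web: A = 16 × 120 = 1920.00, centroid at (50.00, 60.00).
flange: A = 100 × 34 = 3400.00, centroid at (50.00, 137.00).
ΣA = 5320.00 mm²
ΣAX̄ = (1920.00)(50.00) + (3400.00)(50.00) = 266000.00 mm³
ΣAȲ = (1920.00)(60.00) + (3400.00)(137.00) = 581000.00 mm³
X̄ = 266000.00 / 5320.00 = 50.00 mm
Ȳ = 581000.00 / 5320.00 = 109.21 mm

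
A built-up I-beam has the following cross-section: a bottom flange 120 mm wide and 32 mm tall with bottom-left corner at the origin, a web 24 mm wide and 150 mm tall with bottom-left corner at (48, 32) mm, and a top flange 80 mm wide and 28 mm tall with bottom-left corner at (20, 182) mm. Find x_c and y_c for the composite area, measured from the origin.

bottom flange: A = 120 × 32 = 3840.00, centroid at (60.00, 16.00).
web: A = 24 × 150 = 3600.00, centroid at (60.00, 107.00).
top flange: A = 80 × 28 = 2240.00, centroid at (60.00, 196.00).
ΣA = 9680.00 mm²
ΣAx_c = (3840.00)(60.00) + (3600.00)(60.00) + (2240.00)(60.00) = 580800.00 mm³
ΣAy_c = (3840.00)(16.00) + (3600.00)(107.00) + (2240.00)(196.00) = 885680.00 mm³
x_c = 580800.00 / 9680.00 = 60.00 mm
y_c = 885680.00 / 9680.00 = 91.50 mm

x_c = 60.00 mm, y_c = 91.50 mm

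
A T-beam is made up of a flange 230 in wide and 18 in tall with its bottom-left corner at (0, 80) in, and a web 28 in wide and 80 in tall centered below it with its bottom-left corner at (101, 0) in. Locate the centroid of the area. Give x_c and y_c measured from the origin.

Part | A | x̄ᵢ | ȳᵢ | A·x̄ᵢ | A·ȳᵢ
web | 2240.00 | 115.00 | 40.00 | 257600.00 | 89600.00
flange | 4140.00 | 115.00 | 89.00 | 476100.00 | 368460.00
Σ | 6380.00 |  |  | 733700.00 | 458060.00
x_c = 733700.00 / 6380.00 = 115.00 in
y_c = 458060.00 / 6380.00 = 71.80 in

x_c = 115.00 in, y_c = 71.80 in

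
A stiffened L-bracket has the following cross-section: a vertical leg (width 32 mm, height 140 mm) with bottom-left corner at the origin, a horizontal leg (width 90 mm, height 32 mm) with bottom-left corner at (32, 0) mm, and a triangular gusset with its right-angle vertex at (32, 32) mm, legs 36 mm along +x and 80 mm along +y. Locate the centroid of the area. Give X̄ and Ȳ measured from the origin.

X̄ = 40.55 mm, Ȳ = 50.47 mm

vertical leg: A = 32 × 140 = 4480.00, centroid at (16.00, 70.00).
horizontal leg: A = 90 × 32 = 2880.00, centroid at (77.00, 16.00).
gusset: A = ½·36·80 = 1440.00, centroid at (44.00, 58.67).
ΣA = 8800.00 mm², ΣAX̄ = 356800.00 mm³, ΣAȲ = 444160.00 mm³.
X̄ = 356800.00/8800.00 = 40.55 mm; Ȳ = 444160.00/8800.00 = 50.47 mm.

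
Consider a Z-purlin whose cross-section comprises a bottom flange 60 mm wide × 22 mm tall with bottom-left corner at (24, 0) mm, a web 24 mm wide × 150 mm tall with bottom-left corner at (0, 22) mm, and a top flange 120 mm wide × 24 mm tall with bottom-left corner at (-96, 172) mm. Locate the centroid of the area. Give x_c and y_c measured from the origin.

x_c = 1.38 mm, y_c = 114.57 mm

Part | A | x̄ᵢ | ȳᵢ | A·x̄ᵢ | A·ȳᵢ
bottom flange | 1320.00 | 54.00 | 11.00 | 71280.00 | 14520.00
web | 3600.00 | 12.00 | 97.00 | 43200.00 | 349200.00
top flange | 2880.00 | -36.00 | 184.00 | -103680.00 | 529920.00
Σ | 7800.00 |  |  | 10800.00 | 893640.00
x_c = 10800.00 / 7800.00 = 1.38 mm
y_c = 893640.00 / 7800.00 = 114.57 mm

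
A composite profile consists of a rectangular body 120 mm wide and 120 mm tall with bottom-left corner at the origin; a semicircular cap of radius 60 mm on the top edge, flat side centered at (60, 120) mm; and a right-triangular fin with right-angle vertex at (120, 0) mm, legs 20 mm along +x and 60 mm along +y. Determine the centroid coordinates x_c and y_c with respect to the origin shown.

rectangular body: A = 120 × 120 = 14400.00, centroid at (60.00, 60.00).
semicircular top: A = ½π·60² = 5654.87, centroid at (60.00, 145.46).
triangular fin: A = ½·20·60 = 600.00, centroid at (126.67, 20.00).
ΣA = 20654.87 mm², ΣAx_c = 1279292.01 mm³, ΣAy_c = 1698584.01 mm³.
x_c = 1279292.01/20654.87 = 61.94 mm; y_c = 1698584.01/20654.87 = 82.24 mm.

x_c = 61.94 mm, y_c = 82.24 mm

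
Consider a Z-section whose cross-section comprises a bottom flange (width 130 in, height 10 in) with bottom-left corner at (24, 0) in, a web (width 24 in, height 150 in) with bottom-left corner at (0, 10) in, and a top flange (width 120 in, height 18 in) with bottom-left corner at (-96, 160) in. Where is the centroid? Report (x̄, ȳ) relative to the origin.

bottom flange: A = 130 × 10 = 1300.00, centroid at (89.00, 5.00).
web: A = 24 × 150 = 3600.00, centroid at (12.00, 85.00).
top flange: A = 120 × 18 = 2160.00, centroid at (-36.00, 169.00).
ΣA = 7060.00 in²
ΣAx̄ = (1300.00)(89.00) + (3600.00)(12.00) + (2160.00)(-36.00) = 81140.00 in³
ΣAȳ = (1300.00)(5.00) + (3600.00)(85.00) + (2160.00)(169.00) = 677540.00 in³
x̄ = 81140.00 / 7060.00 = 11.49 in
ȳ = 677540.00 / 7060.00 = 95.97 in

x̄ = 11.49 in, ȳ = 95.97 in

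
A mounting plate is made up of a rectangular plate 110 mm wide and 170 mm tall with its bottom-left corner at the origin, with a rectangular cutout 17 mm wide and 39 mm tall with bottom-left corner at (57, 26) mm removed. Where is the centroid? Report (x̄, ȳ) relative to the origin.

plate: A = 110 × 170 = 18700.00, centroid at (55.00, 85.00).
hole: A = −(17 × 39) = -663.00, centroid at (65.50, 45.50).
ΣA = 18037.00 mm²
ΣAx̄ = (18700.00)(55.00) + (-663.00)(65.50) = 985073.50 mm³
ΣAȳ = (18700.00)(85.00) + (-663.00)(45.50) = 1559333.50 mm³
x̄ = 985073.50 / 18037.00 = 54.61 mm
ȳ = 1559333.50 / 18037.00 = 86.45 mm

x̄ = 54.61 mm, ȳ = 86.45 mm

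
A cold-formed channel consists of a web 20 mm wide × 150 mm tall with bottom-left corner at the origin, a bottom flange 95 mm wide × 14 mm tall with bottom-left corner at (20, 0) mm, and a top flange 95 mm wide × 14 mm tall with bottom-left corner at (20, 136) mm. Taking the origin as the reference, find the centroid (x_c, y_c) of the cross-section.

x_c = 37.02 mm, y_c = 75.00 mm

web: A = 20 × 150 = 3000.00, centroid at (10.00, 75.00).
bottom flange: A = 95 × 14 = 1330.00, centroid at (67.50, 7.00).
top flange: A = 95 × 14 = 1330.00, centroid at (67.50, 143.00).
ΣA = 5660.00 mm²
ΣAx_c = (3000.00)(10.00) + (1330.00)(67.50) + (1330.00)(67.50) = 209550.00 mm³
ΣAy_c = (3000.00)(75.00) + (1330.00)(7.00) + (1330.00)(143.00) = 424500.00 mm³
x_c = 209550.00 / 5660.00 = 37.02 mm
y_c = 424500.00 / 5660.00 = 75.00 mm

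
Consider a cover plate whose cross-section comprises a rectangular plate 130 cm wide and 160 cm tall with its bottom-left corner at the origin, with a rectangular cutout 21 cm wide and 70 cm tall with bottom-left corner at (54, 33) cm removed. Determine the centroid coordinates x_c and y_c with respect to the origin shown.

plate: A = 130 × 160 = 20800.00, centroid at (65.00, 80.00).
hole: A = −(21 × 70) = -1470.00, centroid at (64.50, 68.00).
ΣA = 19330.00 cm²
ΣAx_c = (20800.00)(65.00) + (-1470.00)(64.50) = 1257185.00 cm³
ΣAy_c = (20800.00)(80.00) + (-1470.00)(68.00) = 1564040.00 cm³
x_c = 1257185.00 / 19330.00 = 65.04 cm
y_c = 1564040.00 / 19330.00 = 80.91 cm

x_c = 65.04 cm, y_c = 80.91 cm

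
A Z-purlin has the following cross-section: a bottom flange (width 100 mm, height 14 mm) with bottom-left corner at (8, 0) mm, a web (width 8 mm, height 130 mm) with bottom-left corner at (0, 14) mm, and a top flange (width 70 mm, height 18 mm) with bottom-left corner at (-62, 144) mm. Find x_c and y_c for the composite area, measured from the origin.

Part | A | x̄ᵢ | ȳᵢ | A·x̄ᵢ | A·ȳᵢ
bottom flange | 1400.00 | 58.00 | 7.00 | 81200.00 | 9800.00
web | 1040.00 | 4.00 | 79.00 | 4160.00 | 82160.00
top flange | 1260.00 | -27.00 | 153.00 | -34020.00 | 192780.00
Σ | 3700.00 |  |  | 51340.00 | 284740.00
x_c = 51340.00 / 3700.00 = 13.88 mm
y_c = 284740.00 / 3700.00 = 76.96 mm

x_c = 13.88 mm, y_c = 76.96 mm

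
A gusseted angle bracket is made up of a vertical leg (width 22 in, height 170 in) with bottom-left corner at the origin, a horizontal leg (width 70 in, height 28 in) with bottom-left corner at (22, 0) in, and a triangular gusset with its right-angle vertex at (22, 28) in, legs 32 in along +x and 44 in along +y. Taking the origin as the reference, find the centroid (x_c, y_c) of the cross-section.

Part | A | x̄ᵢ | ȳᵢ | A·x̄ᵢ | A·ȳᵢ
vertical leg | 3740.00 | 11.00 | 85.00 | 41140.00 | 317900.00
horizontal leg | 1960.00 | 57.00 | 14.00 | 111720.00 | 27440.00
gusset | 704.00 | 32.67 | 42.67 | 22997.33 | 30037.33
Σ | 6404.00 |  |  | 175857.33 | 375377.33
x_c = 175857.33 / 6404.00 = 27.46 in
y_c = 375377.33 / 6404.00 = 58.62 in

x_c = 27.46 in, y_c = 58.62 in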